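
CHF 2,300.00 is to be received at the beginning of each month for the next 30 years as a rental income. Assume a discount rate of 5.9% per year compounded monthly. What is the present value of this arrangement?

This is an annuity due: 360 payments of CHF 2,300.00 at the beginning of each month.
Periodic rate r = 0.059/12 per month; n is counted in months.
PV = PMT × [(1 − (1+r)^−n)/r] × (1+r) = 2,300 × [1 − (1+r)^−360] / r × (1+r) = CHF 389,675.62

CHF 389,675.62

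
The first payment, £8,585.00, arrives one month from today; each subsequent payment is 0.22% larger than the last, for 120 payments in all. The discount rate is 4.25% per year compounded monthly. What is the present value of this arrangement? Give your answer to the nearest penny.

Periodic rate r = 0.0425/12 per month; n is counted in months.
Growing ordinary annuity: PV = PMT₁ × [1 − ((1+g)/(1+r))^n] / (r − g) = 8,585 × [1 − ((1+0.0022)/(1+r))^120] / (r − 0.0022) = £949,035.05.

£949,035.05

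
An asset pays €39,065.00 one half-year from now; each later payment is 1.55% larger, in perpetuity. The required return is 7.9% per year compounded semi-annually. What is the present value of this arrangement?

Periodic rate r = 0.079/2 per half-year.
Growing perpetuity (Gordon): PV = PMT₁ / (r − g) = 39,065 / (r − 0.0155) = €1,627,708.33.

€1,627,708.33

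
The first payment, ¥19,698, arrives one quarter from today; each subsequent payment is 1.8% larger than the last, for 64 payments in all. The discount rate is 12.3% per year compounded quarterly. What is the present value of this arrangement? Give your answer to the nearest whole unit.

Periodic rate r = 0.123/4 per quarter; n is counted in quarters.
Growing ordinary annuity: PV = PMT₁ × [1 − ((1+g)/(1+r))^n] / (r − g) = 19,698 × [1 − ((1+0.018)/(1+r))^64] / (r − 0.018) = ¥848,386.

¥848,386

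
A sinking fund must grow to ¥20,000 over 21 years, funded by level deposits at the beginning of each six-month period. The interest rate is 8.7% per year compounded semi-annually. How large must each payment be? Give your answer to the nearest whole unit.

Level annuity due; solve FV = PMT × [((1+r)^n − 1)/r] × (1+r) for PMT.
Periodic rate r = 0.087/2 per half-year; n is counted in half-years.
With n = 42: PMT = 20,000 / ([((1+r)^n − 1)/r] × (1+r)) = ¥167

¥167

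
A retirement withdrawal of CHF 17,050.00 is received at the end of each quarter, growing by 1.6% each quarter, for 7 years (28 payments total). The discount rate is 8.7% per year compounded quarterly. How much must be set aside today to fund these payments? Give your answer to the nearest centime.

Periodic rate r = 0.087/4 per quarter; n is counted in quarters.
Growing ordinary annuity: PV = PMT₁ × [1 − ((1+g)/(1+r))^n] / (r − g) = 17,050 × [1 − ((1+0.016)/(1+r))^28] / (r − 0.016) = CHF 433,412.34.

CHF 433,412.34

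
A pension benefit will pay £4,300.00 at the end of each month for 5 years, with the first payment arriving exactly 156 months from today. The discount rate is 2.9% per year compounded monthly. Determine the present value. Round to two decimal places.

£165,022.57

Ordinary annuity of 60 payments, first payment at period 156.
Periodic rate r = 0.029/12 per month; n is counted in months.
The ordinary-annuity PV formula values the stream one period before the first payment (period 155); discount that back 155 periods:
PV₀ = 4,300 × [1 − (1+r)^−60] / r × (1+r)^−155 = £165,022.57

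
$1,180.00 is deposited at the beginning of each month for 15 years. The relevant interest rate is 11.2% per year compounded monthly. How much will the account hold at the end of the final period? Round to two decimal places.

This is an annuity due: 180 deposits of $1,180.00 at the beginning of each month.
Periodic rate r = 0.112/12 per month; n is counted in months.
FV = PMT × [((1+r)^n − 1)/r] × (1+r) = 1,180 × [(1+r)^180 − 1] / r × (1+r) = $551,768.28

$551,768.28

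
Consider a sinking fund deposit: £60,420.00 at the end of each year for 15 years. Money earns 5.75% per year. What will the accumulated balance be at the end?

This is an ordinary annuity: 15 deposits of £60,420.00 at the end of each year.
Periodic rate r = 0.0575 per year.
FV = PMT × [((1+r)^n − 1)/r] = 60,420 × [(1+r)^15 − 1] / r = £1,379,845.51

£1,379,845.51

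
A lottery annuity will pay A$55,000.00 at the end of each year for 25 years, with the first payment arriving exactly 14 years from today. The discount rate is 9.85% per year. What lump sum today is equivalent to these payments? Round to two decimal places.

A$148,913.73

Ordinary annuity of 25 payments, first payment at period 14.
Periodic rate r = 0.0985 per year.
The ordinary-annuity PV formula values the stream one period before the first payment (period 13); discount that back 13 periods:
PV₀ = 55,000 × [1 − (1+r)^−25] / r × (1+r)^−13 = A$148,913.73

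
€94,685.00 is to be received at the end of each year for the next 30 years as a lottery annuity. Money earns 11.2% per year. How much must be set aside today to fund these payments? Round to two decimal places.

€810,413.75

This is an ordinary annuity: 30 payments of €94,685.00 at the end of each year.
Periodic rate r = 0.112 per year.
PV = PMT × [(1 − (1+r)^−n)/r] = 94,685 × [1 − (1+r)^−30] / r = €810,413.75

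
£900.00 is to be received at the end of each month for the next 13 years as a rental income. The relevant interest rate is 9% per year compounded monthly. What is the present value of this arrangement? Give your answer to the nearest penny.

This is an ordinary annuity: 156 payments of £900.00 at the end of each month.
Periodic rate r = 0.09/12 per month; n is counted in months.
PV = PMT × [(1 − (1+r)^−n)/r] = 900 × [1 − (1+r)^−156] / r = £82,593.02

£82,593.02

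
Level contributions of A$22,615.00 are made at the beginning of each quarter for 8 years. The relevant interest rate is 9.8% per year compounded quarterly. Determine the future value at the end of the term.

This is an annuity due: 32 deposits of A$22,615.00 at the beginning of each quarter.
Periodic rate r = 0.098/4 per quarter; n is counted in quarters.
FV = PMT × [((1+r)^n − 1)/r] × (1+r) = 22,615 × [(1+r)^32 − 1] / r × (1+r) = A$1,106,077.72

A$1,106,077.72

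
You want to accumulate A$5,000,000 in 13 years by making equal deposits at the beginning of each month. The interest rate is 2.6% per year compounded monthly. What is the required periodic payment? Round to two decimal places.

Level annuity due; solve FV = PMT × [((1+r)^n − 1)/r] × (1+r) for PMT.
Periodic rate r = 0.026/12 per month; n is counted in months.
With n = 156: PMT = 5,000,000 / ([((1+r)^n − 1)/r] × (1+r)) = A$26,915.24

A$26,915.24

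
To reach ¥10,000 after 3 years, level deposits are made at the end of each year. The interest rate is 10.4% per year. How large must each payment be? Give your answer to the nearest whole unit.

Level ordinary annuity; solve FV = PMT × [((1+r)^n − 1)/r] for PMT.
Periodic rate r = 0.104 per year.
With n = 3: PMT = 10,000 / ([((1+r)^n − 1)/r]) = ¥3,009

¥3,009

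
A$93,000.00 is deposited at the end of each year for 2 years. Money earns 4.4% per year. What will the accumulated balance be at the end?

A$190,092.00

This is an ordinary annuity: 2 deposits of A$93,000.00 at the end of each year.
Periodic rate r = 0.044 per year.
FV = PMT × [((1+r)^n − 1)/r] = 93,000 × [(1+r)^2 − 1] / r = A$190,092.00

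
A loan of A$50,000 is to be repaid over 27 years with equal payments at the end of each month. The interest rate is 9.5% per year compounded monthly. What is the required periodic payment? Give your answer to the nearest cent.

A$429.18

Level ordinary annuity; solve PV = PMT × [(1 − (1+r)^−n)/r] for PMT.
Periodic rate r = 0.095/12 per month; n is counted in months.
With n = 324: PMT = 50,000 / ([(1 − (1+r)^−n)/r]) = A$429.18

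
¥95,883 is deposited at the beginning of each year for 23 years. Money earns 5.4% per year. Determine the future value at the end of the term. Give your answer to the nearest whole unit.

¥4,402,188

This is an annuity due: 23 deposits of ¥95,883 at the beginning of each year.
Periodic rate r = 0.054 per year.
FV = PMT × [((1+r)^n − 1)/r] × (1+r) = 95,883 × [(1+r)^23 − 1] / r × (1+r) = ¥4,402,188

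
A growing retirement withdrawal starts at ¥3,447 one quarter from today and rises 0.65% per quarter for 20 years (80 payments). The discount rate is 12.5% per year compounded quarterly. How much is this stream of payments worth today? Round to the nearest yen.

Periodic rate r = 0.125/4 per quarter; n is counted in quarters.
Growing ordinary annuity: PV = PMT₁ × [1 − ((1+g)/(1+r))^n] / (r − g) = 3,447 × [1 − ((1+0.0065)/(1+r))^80] / (r − 0.0065) = ¥119,327.

¥119,327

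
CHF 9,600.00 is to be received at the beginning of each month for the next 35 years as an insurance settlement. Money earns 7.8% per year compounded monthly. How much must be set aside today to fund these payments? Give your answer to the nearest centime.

CHF 1,388,712.82

This is an annuity due: 420 payments of CHF 9,600.00 at the beginning of each month.
Periodic rate r = 0.078/12 per month; n is counted in months.
PV = PMT × [(1 − (1+r)^−n)/r] × (1+r) = 9,600 × [1 − (1+r)^−420] / r × (1+r) = CHF 1,388,712.82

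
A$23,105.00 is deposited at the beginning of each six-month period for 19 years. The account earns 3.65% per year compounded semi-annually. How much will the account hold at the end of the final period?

This is an annuity due: 38 deposits of A$23,105.00 at the beginning of each six-month period.
Periodic rate r = 0.0365/2 per half-year; n is counted in half-years.
FV = PMT × [((1+r)^n − 1)/r] × (1+r) = 23,105 × [(1+r)^38 − 1] / r × (1+r) = A$1,273,966.92

A$1,273,966.92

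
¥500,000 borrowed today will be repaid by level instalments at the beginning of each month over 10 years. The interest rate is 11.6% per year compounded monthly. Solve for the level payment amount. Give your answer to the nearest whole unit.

Level annuity due; solve PV = PMT × [(1 − (1+r)^−n)/r] × (1+r) for PMT.
Periodic rate r = 0.116/12 per month; n is counted in months.
With n = 120: PMT = 500,000 / ([(1 − (1+r)^−n)/r] × (1+r)) = ¥6,991

¥6,991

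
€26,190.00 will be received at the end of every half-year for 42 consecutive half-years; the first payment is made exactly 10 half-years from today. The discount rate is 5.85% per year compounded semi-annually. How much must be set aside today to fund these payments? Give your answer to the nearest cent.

€484,951.55

Ordinary annuity of 42 payments, first payment at period 10.
Periodic rate r = 0.0585/2 per half-year; n is counted in half-years.
The ordinary-annuity PV formula values the stream one period before the first payment (period 9); discount that back 9 periods:
PV₀ = 26,190 × [1 − (1+r)^−42] / r × (1+r)^−9 = €484,951.55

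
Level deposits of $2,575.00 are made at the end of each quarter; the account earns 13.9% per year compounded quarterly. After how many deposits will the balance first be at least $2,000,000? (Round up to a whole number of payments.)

Periodic rate r = 0.139/4 per quarter; n is counted in quarters.
Ordinary annuity FV: 2,000,000 = 2,575 × [((1+r)^n − 1)/r].
(1+r)^n = 1 + 2,000,000 × r / 2,575, so n = ln(1 + 2,000,000·r/2,575) / ln(1+r) = 97.54.
Round up to a whole number of payments: n = 98.

98 payments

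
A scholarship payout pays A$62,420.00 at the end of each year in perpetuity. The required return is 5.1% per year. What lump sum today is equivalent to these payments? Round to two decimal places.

Periodic rate r = 0.051 per year.
Level perpetuity: PV = PMT / r = 62,420 / (0.051) = A$1,223,921.57.

A$1,223,921.57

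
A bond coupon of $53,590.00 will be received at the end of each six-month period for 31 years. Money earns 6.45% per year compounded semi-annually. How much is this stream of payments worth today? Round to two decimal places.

$1,429,490.16

This is an ordinary annuity: 62 payments of $53,590.00 at the end of each six-month period.
Periodic rate r = 0.0645/2 per half-year; n is counted in half-years.
PV = PMT × [(1 − (1+r)^−n)/r] = 53,590 × [1 − (1+r)^−62] / r = $1,429,490.16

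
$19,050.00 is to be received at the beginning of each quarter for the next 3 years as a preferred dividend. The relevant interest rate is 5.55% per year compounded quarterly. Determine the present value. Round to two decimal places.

$212,154.95

This is an annuity due: 12 payments of $19,050.00 at the beginning of each quarter.
Periodic rate r = 0.0555/4 per quarter; n is counted in quarters.
PV = PMT × [(1 − (1+r)^−n)/r] × (1+r) = 19,050 × [1 − (1+r)^−12] / r × (1+r) = $212,154.95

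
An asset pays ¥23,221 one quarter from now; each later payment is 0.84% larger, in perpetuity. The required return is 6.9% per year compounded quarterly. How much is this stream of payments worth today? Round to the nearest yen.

Periodic rate r = 0.069/4 per quarter.
Growing perpetuity (Gordon): PV = PMT₁ / (r − g) = 23,221 / (r − 0.0084) = ¥2,623,842.

¥2,623,842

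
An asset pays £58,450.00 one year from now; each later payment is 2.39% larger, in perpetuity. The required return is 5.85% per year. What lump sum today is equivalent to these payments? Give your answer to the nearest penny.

£1,689,306.36

Periodic rate r = 0.0585 per year.
Growing perpetuity (Gordon): PV = PMT₁ / (r − g) = 58,450 / (r − 0.0239) = £1,689,306.36.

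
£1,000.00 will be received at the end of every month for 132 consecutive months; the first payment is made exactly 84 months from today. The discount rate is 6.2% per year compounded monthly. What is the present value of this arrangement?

Ordinary annuity of 132 payments, first payment at period 84.
Periodic rate r = 0.062/12 per month; n is counted in months.
The ordinary-annuity PV formula values the stream one period before the first payment (period 83); discount that back 83 periods:
PV₀ = 1,000 × [1 − (1+r)^−132] / r × (1+r)^−83 = £62,276.21

£62,276.21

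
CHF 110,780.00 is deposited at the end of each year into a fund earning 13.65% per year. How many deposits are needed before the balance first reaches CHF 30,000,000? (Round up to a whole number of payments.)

Periodic rate r = 0.1365 per year.
Ordinary annuity FV: 30,000,000 = 110,780 × [((1+r)^n − 1)/r].
(1+r)^n = 1 + 30,000,000 × r / 110,780, so n = ln(1 + 30,000,000·r/110,780) / ln(1+r) = 28.42.
Round up to a whole number of payments: n = 29.

29 payments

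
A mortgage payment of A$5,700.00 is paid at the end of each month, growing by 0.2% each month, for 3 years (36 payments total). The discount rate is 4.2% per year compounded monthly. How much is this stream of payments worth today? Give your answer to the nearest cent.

Periodic rate r = 0.042/12 per month; n is counted in months.
Growing ordinary annuity: PV = PMT₁ × [1 − ((1+g)/(1+r))^n] / (r − g) = 5,700 × [1 − ((1+0.002)/(1+r))^36] / (r − 0.002) = A$199,224.82.

A$199,224.82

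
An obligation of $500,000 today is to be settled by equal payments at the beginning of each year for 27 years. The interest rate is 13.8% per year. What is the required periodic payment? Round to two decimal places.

Level annuity due; solve PV = PMT × [(1 − (1+r)^−n)/r] × (1+r) for PMT.
Periodic rate r = 0.138 per year.
With n = 27: PMT = 500,000 / ([(1 − (1+r)^−n)/r] × (1+r)) = $62,539.53

$62,539.53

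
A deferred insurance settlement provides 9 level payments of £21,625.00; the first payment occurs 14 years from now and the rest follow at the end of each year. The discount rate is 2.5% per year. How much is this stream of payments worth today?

Ordinary annuity of 9 payments, first payment at period 14.
Periodic rate r = 0.025 per year.
The ordinary-annuity PV formula values the stream one period before the first payment (period 13); discount that back 13 periods:
PV₀ = 21,625 × [1 − (1+r)^−9] / r × (1+r)^−13 = £125,040.69

£125,040.69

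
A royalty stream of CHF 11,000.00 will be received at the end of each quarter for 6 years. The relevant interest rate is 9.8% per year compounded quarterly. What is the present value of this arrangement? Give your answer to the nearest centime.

This is an ordinary annuity: 24 payments of CHF 11,000.00 at the end of each quarter.
Periodic rate r = 0.098/4 per quarter; n is counted in quarters.
PV = PMT × [(1 − (1+r)^−n)/r] = 11,000 × [1 − (1+r)^−24] / r = CHF 197,825.94

CHF 197,825.94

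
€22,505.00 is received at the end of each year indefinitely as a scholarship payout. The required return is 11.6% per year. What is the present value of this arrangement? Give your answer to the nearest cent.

€194,008.62

Periodic rate r = 0.116 per year.
Level perpetuity: PV = PMT / r = 22,505 / (0.116) = €194,008.62.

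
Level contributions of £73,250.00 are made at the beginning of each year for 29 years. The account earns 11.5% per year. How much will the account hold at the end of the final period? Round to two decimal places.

This is an annuity due: 29 deposits of £73,250.00 at the beginning of each year.
Periodic rate r = 0.115 per year.
FV = PMT × [((1+r)^n − 1)/r] × (1+r) = 73,250 × [(1+r)^29 − 1] / r × (1+r) = £15,975,930.68

£15,975,930.68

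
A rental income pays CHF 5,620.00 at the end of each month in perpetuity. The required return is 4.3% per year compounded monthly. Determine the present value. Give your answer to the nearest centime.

Periodic rate r = 0.043/12 per month.
Level perpetuity: PV = PMT / r = 5,620 / (0.043/12) = CHF 1,568,372.09.

CHF 1,568,372.09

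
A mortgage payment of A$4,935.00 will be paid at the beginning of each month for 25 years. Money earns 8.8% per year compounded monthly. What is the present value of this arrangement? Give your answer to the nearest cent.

A$602,171.86

This is an annuity due: 300 payments of A$4,935.00 at the beginning of each month.
Periodic rate r = 0.088/12 per month; n is counted in months.
PV = PMT × [(1 − (1+r)^−n)/r] × (1+r) = 4,935 × [1 − (1+r)^−300] / r × (1+r) = A$602,171.86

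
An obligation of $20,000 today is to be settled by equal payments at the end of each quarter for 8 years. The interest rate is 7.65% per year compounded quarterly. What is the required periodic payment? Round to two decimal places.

Level ordinary annuity; solve PV = PMT × [(1 − (1+r)^−n)/r] for PMT.
Periodic rate r = 0.0765/4 per quarter; n is counted in quarters.
With n = 32: PMT = 20,000 / ([(1 − (1+r)^−n)/r]) = $841.41

$841.41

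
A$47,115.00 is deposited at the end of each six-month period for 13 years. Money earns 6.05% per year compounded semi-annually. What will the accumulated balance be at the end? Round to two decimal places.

A$1,822,676.40

This is an ordinary annuity: 26 deposits of A$47,115.00 at the end of each six-month period.
Periodic rate r = 0.0605/2 per half-year; n is counted in half-years.
FV = PMT × [((1+r)^n − 1)/r] = 47,115 × [(1+r)^26 − 1] / r = A$1,822,676.40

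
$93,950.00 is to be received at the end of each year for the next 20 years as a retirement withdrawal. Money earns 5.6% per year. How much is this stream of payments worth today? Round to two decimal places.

This is an ordinary annuity: 20 payments of $93,950.00 at the end of each year.
Periodic rate r = 0.056 per year.
PV = PMT × [(1 − (1+r)^−n)/r] = 93,950 × [1 − (1+r)^−20] / r = $1,113,482.06

$1,113,482.06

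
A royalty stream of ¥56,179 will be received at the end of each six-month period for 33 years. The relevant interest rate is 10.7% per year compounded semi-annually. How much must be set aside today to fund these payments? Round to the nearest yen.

This is an ordinary annuity: 66 payments of ¥56,179 at the end of each six-month period.
Periodic rate r = 0.107/2 per half-year; n is counted in half-years.
PV = PMT × [(1 − (1+r)^−n)/r] = 56,179 × [1 − (1+r)^−66] / r = ¥1,016,397

¥1,016,397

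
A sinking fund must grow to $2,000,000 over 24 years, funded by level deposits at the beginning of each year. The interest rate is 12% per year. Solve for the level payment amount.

Level annuity due; solve FV = PMT × [((1+r)^n − 1)/r] × (1+r) for PMT.
Periodic rate r = 0.12 per year.
With n = 24: PMT = 2,000,000 / ([((1+r)^n − 1)/r] × (1+r)) = $15,113.29

$15,113.29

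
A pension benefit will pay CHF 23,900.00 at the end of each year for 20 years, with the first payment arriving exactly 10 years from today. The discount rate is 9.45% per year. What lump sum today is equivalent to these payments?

Ordinary annuity of 20 payments, first payment at period 10.
Periodic rate r = 0.0945 per year.
The ordinary-annuity PV formula values the stream one period before the first payment (period 9); discount that back 9 periods:
PV₀ = 23,900 × [1 − (1+r)^−20] / r × (1+r)^−9 = CHF 93,770.31

CHF 93,770.31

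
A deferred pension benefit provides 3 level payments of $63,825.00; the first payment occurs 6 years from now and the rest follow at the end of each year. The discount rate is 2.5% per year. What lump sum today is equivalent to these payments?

Ordinary annuity of 3 payments, first payment at period 6.
Periodic rate r = 0.025 per year.
The ordinary-annuity PV formula values the stream one period before the first payment (period 5); discount that back 5 periods:
PV₀ = 63,825 × [1 − (1+r)^−3] / r × (1+r)^−5 = $161,114.00

$161,114.00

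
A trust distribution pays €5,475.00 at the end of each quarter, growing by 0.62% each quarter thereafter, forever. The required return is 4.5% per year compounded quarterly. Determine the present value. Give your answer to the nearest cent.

Periodic rate r = 0.045/4 per quarter.
Growing perpetuity (Gordon): PV = PMT₁ / (r − g) = 5,475 / (r − 0.0062) = €1,084,158.42.

€1,084,158.42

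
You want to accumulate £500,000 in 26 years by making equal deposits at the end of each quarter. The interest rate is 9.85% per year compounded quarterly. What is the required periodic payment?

£1,065.72

Level ordinary annuity; solve FV = PMT × [((1+r)^n − 1)/r] for PMT.
Periodic rate r = 0.0985/4 per quarter; n is counted in quarters.
With n = 104: PMT = 500,000 / ([((1+r)^n − 1)/r]) = £1,065.72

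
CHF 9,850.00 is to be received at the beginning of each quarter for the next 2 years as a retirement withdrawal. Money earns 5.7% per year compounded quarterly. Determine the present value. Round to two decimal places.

CHF 75,032.06

This is an annuity due: 8 payments of CHF 9,850.00 at the beginning of each quarter.
Periodic rate r = 0.057/4 per quarter; n is counted in quarters.
PV = PMT × [(1 − (1+r)^−n)/r] × (1+r) = 9,850 × [1 − (1+r)^−8] / r × (1+r) = CHF 75,032.06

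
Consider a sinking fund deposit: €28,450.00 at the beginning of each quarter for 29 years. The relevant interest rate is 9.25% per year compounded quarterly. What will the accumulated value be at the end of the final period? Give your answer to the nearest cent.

This is an annuity due: 116 deposits of €28,450.00 at the beginning of each quarter.
Periodic rate r = 0.0925/4 per quarter; n is counted in quarters.
FV = PMT × [((1+r)^n − 1)/r] × (1+r) = 28,450 × [(1+r)^116 − 1] / r × (1+r) = €16,592,094.76

€16,592,094.76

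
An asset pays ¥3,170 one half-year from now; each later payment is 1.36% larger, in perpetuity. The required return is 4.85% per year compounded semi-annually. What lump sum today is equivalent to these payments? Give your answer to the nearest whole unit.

Periodic rate r = 0.0485/2 per half-year.
Growing perpetuity (Gordon): PV = PMT₁ / (r − g) = 3,170 / (r − 0.0136) = ¥297,653.

¥297,653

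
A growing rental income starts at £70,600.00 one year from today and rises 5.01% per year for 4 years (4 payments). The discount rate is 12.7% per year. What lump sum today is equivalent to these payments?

£226,076.64

Periodic rate r = 0.127 per year.
Growing ordinary annuity: PV = PMT₁ × [1 − ((1+g)/(1+r))^n] / (r − g) = 70,600 × [1 − ((1+0.0501)/(1+r))^4] / (r − 0.0501) = £226,076.64.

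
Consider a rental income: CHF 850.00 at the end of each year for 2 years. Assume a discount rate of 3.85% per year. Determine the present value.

This is an ordinary annuity: 2 payments of CHF 850.00 at the end of each year.
Periodic rate r = 0.0385 per year.
PV = PMT × [(1 − (1+r)^−n)/r] = 850 × [1 − (1+r)^−2] / r = CHF 1,606.63

CHF 1,606.63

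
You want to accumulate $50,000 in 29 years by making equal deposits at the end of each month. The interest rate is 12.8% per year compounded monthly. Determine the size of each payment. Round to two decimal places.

$13.63

Level ordinary annuity; solve FV = PMT × [((1+r)^n − 1)/r] for PMT.
Periodic rate r = 0.128/12 per month; n is counted in months.
With n = 348: PMT = 50,000 / ([((1+r)^n − 1)/r]) = $13.63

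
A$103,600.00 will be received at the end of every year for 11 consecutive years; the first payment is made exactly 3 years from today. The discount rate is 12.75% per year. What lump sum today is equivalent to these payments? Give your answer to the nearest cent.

A$468,430.47

Ordinary annuity of 11 payments, first payment at period 3.
Periodic rate r = 0.1275 per year.
The ordinary-annuity PV formula values the stream one period before the first payment (period 2); discount that back 2 periods:
PV₀ = 103,600 × [1 − (1+r)^−11] / r × (1+r)^−2 = A$468,430.47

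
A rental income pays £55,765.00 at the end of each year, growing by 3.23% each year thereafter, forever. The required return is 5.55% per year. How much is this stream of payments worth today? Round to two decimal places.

Periodic rate r = 0.0555 per year.
Growing perpetuity (Gordon): PV = PMT₁ / (r − g) = 55,765 / (r − 0.0323) = £2,403,663.79.

£2,403,663.79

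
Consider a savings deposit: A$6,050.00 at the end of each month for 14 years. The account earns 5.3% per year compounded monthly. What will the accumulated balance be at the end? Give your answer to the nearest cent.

A$1,502,276.51

This is an ordinary annuity: 168 deposits of A$6,050.00 at the end of each month.
Periodic rate r = 0.053/12 per month; n is counted in months.
FV = PMT × [((1+r)^n − 1)/r] = 6,050 × [(1+r)^168 − 1] / r = A$1,502,276.51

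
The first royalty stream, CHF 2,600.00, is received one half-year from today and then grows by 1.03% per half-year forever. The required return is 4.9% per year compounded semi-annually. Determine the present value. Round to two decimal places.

Periodic rate r = 0.049/2 per half-year.
Growing perpetuity (Gordon): PV = PMT₁ / (r − g) = 2,600 / (r − 0.0103) = CHF 183,098.59.

CHF 183,098.59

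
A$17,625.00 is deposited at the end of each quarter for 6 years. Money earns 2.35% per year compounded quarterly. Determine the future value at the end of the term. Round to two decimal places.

This is an ordinary annuity: 24 deposits of A$17,625.00 at the end of each quarter.
Periodic rate r = 0.0235/4 per quarter; n is counted in quarters.
FV = PMT × [((1+r)^n − 1)/r] = 17,625 × [(1+r)^24 − 1] / r = A$452,849.10

A$452,849.10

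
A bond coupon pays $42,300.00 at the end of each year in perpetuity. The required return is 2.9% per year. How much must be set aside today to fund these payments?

$1,458,620.69

Periodic rate r = 0.029 per year.
Level perpetuity: PV = PMT / r = 42,300 / (0.029) = $1,458,620.69.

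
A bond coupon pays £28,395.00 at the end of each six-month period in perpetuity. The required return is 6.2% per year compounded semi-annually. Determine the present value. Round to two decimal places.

Periodic rate r = 0.062/2 per half-year.
Level perpetuity: PV = PMT / r = 28,395 / (0.062/2) = £915,967.74.

£915,967.74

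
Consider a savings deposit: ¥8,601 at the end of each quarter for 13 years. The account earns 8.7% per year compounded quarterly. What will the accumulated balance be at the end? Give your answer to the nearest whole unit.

¥815,181

This is an ordinary annuity: 52 deposits of ¥8,601 at the end of each quarter.
Periodic rate r = 0.087/4 per quarter; n is counted in quarters.
FV = PMT × [((1+r)^n − 1)/r] = 8,601 × [(1+r)^52 − 1] / r = ¥815,181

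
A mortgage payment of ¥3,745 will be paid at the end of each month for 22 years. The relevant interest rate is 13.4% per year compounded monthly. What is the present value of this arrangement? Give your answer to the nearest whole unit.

This is an ordinary annuity: 264 payments of ¥3,745 at the end of each month.
Periodic rate r = 0.134/12 per month; n is counted in months.
PV = PMT × [(1 − (1+r)^−n)/r] = 3,745 × [1 − (1+r)^−264] / r = ¥317,495

¥317,495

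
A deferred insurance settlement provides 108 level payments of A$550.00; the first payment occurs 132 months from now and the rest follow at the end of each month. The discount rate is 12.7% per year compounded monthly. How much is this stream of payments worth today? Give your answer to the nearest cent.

A$8,887.92

Ordinary annuity of 108 payments, first payment at period 132.
Periodic rate r = 0.127/12 per month; n is counted in months.
The ordinary-annuity PV formula values the stream one period before the first payment (period 131); discount that back 131 periods:
PV₀ = 550 × [1 − (1+r)^−108] / r × (1+r)^−131 = A$8,887.92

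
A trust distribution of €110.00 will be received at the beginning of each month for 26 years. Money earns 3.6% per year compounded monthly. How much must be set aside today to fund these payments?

€22,332.87

This is an annuity due: 312 payments of €110.00 at the beginning of each month.
Periodic rate r = 0.036/12 per month; n is counted in months.
PV = PMT × [(1 − (1+r)^−n)/r] × (1+r) = 110 × [1 − (1+r)^−312] / r × (1+r) = €22,332.87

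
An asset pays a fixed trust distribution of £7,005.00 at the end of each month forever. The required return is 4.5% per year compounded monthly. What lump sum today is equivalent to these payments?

Periodic rate r = 0.045/12 per month.
Level perpetuity: PV = PMT / r = 7,005 / (0.045/12) = £1,868,000.00.

£1,868,000.00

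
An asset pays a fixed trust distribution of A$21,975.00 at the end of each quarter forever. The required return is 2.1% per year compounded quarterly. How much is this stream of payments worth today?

A$4,185,714.29

Periodic rate r = 0.021/4 per quarter.
Level perpetuity: PV = PMT / r = 21,975 / (0.021/4) = A$4,185,714.29.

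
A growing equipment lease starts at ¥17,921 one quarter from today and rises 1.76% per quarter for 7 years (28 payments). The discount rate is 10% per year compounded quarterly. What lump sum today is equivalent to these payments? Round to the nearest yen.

¥444,691

Periodic rate r = 0.1/4 per quarter; n is counted in quarters.
Growing ordinary annuity: PV = PMT₁ × [1 − ((1+g)/(1+r))^n] / (r − g) = 17,921 × [1 − ((1+0.0176)/(1+r))^28] / (r − 0.0176) = ¥444,691.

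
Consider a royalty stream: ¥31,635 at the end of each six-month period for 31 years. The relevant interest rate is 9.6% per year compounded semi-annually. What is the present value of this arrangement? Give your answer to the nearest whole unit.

¥623,044

This is an ordinary annuity: 62 payments of ¥31,635 at the end of each six-month period.
Periodic rate r = 0.096/2 per half-year; n is counted in half-years.
PV = PMT × [(1 − (1+r)^−n)/r] = 31,635 × [1 − (1+r)^−62] / r = ¥623,044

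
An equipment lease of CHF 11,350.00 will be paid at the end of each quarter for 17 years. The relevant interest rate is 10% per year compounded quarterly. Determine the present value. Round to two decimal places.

This is an ordinary annuity: 68 payments of CHF 11,350.00 at the end of each quarter.
Periodic rate r = 0.1/4 per quarter; n is counted in quarters.
PV = PMT × [(1 − (1+r)^−n)/r] = 11,350 × [1 − (1+r)^−68] / r = CHF 369,309.83

CHF 369,309.83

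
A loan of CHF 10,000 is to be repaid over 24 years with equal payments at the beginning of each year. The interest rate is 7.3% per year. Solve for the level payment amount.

CHF 834.09

Level annuity due; solve PV = PMT × [(1 − (1+r)^−n)/r] × (1+r) for PMT.
Periodic rate r = 0.073 per year.
With n = 24: PMT = 10,000 / ([(1 − (1+r)^−n)/r] × (1+r)) = CHF 834.09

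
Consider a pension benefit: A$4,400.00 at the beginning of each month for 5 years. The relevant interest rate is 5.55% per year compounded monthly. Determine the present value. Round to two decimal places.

This is an annuity due: 60 payments of A$4,400.00 at the beginning of each month.
Periodic rate r = 0.0555/12 per month; n is counted in months.
PV = PMT × [(1 − (1+r)^−n)/r] × (1+r) = 4,400 × [1 − (1+r)^−60] / r × (1+r) = A$231,138.49

A$231,138.49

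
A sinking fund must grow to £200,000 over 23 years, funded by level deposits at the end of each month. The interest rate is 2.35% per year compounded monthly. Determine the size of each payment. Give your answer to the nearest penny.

Level ordinary annuity; solve FV = PMT × [((1+r)^n − 1)/r] for PMT.
Periodic rate r = 0.0235/12 per month; n is counted in months.
With n = 276: PMT = 200,000 / ([((1+r)^n − 1)/r]) = £547.05

£547.05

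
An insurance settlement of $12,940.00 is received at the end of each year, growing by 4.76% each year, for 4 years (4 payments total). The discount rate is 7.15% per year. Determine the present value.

$46,713.80

Periodic rate r = 0.0715 per year.
Growing ordinary annuity: PV = PMT₁ × [1 − ((1+g)/(1+r))^n] / (r − g) = 12,940 × [1 − ((1+0.0476)/(1+r))^4] / (r − 0.0476) = $46,713.80.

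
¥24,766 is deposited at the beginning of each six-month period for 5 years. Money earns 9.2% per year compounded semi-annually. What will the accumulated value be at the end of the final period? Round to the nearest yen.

¥319,814

This is an annuity due: 10 deposits of ¥24,766 at the beginning of each six-month period.
Periodic rate r = 0.092/2 per half-year; n is counted in half-years.
FV = PMT × [((1+r)^n − 1)/r] × (1+r) = 24,766 × [(1+r)^10 − 1] / r × (1+r) = ¥319,814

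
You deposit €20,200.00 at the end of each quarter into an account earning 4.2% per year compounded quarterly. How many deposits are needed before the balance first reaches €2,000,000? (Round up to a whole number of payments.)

69 payments

Periodic rate r = 0.042/4 per quarter; n is counted in quarters.
Ordinary annuity FV: 2,000,000 = 20,200 × [((1+r)^n − 1)/r].
(1+r)^n = 1 + 2,000,000 × r / 20,200, so n = ln(1 + 2,000,000·r/20,200) / ln(1+r) = 68.24.
Round up to a whole number of payments: n = 69.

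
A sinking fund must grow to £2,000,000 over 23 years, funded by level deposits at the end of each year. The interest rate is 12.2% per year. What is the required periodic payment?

£18,597.51

Level ordinary annuity; solve FV = PMT × [((1+r)^n − 1)/r] for PMT.
Periodic rate r = 0.122 per year.
With n = 23: PMT = 2,000,000 / ([((1+r)^n − 1)/r]) = £18,597.51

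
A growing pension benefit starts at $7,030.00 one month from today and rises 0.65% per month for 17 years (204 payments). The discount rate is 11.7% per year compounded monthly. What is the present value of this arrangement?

$1,042,465.33

Periodic rate r = 0.117/12 per month; n is counted in months.
Growing ordinary annuity: PV = PMT₁ × [1 − ((1+g)/(1+r))^n] / (r − g) = 7,030 × [1 − ((1+0.0065)/(1+r))^204] / (r − 0.0065) = $1,042,465.33.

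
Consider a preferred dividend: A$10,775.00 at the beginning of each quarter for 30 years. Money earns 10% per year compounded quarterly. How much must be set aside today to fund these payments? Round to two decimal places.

This is an annuity due: 120 payments of A$10,775.00 at the beginning of each quarter.
Periodic rate r = 0.1/4 per quarter; n is counted in quarters.
PV = PMT × [(1 − (1+r)^−n)/r] × (1+r) = 10,775 × [1 − (1+r)^−120] / r × (1+r) = A$418,953.86

A$418,953.86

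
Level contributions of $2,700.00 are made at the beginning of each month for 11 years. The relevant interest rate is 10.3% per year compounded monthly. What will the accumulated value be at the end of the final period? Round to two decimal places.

This is an annuity due: 132 deposits of $2,700.00 at the beginning of each month.
Periodic rate r = 0.103/12 per month; n is counted in months.
FV = PMT × [((1+r)^n − 1)/r] × (1+r) = 2,700 × [(1+r)^132 − 1] / r × (1+r) = $663,074.11

$663,074.11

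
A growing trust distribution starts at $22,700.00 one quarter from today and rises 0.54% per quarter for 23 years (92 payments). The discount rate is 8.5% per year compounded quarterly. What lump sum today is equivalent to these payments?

$1,092,533.21

Periodic rate r = 0.085/4 per quarter; n is counted in quarters.
Growing ordinary annuity: PV = PMT₁ × [1 − ((1+g)/(1+r))^n] / (r − g) = 22,700 × [1 − ((1+0.0054)/(1+r))^92] / (r − 0.0054) = $1,092,533.21.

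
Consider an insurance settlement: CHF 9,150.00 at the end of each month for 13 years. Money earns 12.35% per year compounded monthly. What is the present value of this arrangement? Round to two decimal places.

This is an ordinary annuity: 156 payments of CHF 9,150.00 at the end of each month.
Periodic rate r = 0.1235/12 per month; n is counted in months.
PV = PMT × [(1 − (1+r)^−n)/r] = 9,150 × [1 − (1+r)^−156] / r = CHF 709,082.65

CHF 709,082.65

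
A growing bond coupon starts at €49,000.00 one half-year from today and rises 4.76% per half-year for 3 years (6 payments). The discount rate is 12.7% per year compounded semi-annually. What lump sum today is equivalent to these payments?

€266,316.78

Periodic rate r = 0.127/2 per half-year; n is counted in half-years.
Growing ordinary annuity: PV = PMT₁ × [1 − ((1+g)/(1+r))^n] / (r − g) = 49,000 × [1 − ((1+0.0476)/(1+r))^6] / (r − 0.0476) = €266,316.78.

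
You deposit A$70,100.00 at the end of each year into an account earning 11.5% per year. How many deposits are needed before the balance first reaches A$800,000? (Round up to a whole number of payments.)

8 payments

Periodic rate r = 0.115 per year.
Ordinary annuity FV: 800,000 = 70,100 × [((1+r)^n − 1)/r].
(1+r)^n = 1 + 800,000 × r / 70,100, so n = ln(1 + 800,000·r/70,100) / ln(1+r) = 7.70.
Round up to a whole number of payments: n = 8.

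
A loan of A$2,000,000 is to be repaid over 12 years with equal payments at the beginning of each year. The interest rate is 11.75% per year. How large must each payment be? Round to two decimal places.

A$285,585.86

Level annuity due; solve PV = PMT × [(1 − (1+r)^−n)/r] × (1+r) for PMT.
Periodic rate r = 0.1175 per year.
With n = 12: PMT = 2,000,000 / ([(1 − (1+r)^−n)/r] × (1+r)) = A$285,585.86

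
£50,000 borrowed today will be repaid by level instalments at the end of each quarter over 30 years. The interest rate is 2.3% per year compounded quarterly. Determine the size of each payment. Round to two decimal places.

Level ordinary annuity; solve PV = PMT × [(1 − (1+r)^−n)/r] for PMT.
Periodic rate r = 0.023/4 per quarter; n is counted in quarters.
With n = 120: PMT = 50,000 / ([(1 − (1+r)^−n)/r]) = £577.97

£577.97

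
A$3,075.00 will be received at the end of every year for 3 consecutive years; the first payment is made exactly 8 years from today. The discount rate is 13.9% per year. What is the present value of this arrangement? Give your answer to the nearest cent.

A$2,875.42

Ordinary annuity of 3 payments, first payment at period 8.
Periodic rate r = 0.139 per year.
The ordinary-annuity PV formula values the stream one period before the first payment (period 7); discount that back 7 periods:
PV₀ = 3,075 × [1 − (1+r)^−3] / r × (1+r)^−7 = A$2,875.42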